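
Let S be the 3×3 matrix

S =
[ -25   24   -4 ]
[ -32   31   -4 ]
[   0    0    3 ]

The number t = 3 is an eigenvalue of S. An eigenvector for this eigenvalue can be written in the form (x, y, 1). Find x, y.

-1, -1

We need (S - 3I)v = 0.
S - 3I = [[-28, 24, -4], [-32, 28, -4], [0, 0, 0]].
Row 1: (-28)·x + (24)·y + (-4)·1 = 0
Row 2: (-32)·x + (28)·y + (-4)·1 = 0
Row 3: (0)·x + (0)·y + (0)·1 = 0
Solving gives x = -1, y = -1.
Check: S·(-1, -1, 1) = (-3, -3, 3) = 3·(-1, -1, 1).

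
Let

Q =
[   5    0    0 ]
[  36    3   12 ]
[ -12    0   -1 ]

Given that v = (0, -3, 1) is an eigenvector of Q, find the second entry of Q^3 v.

First find the eigenvalue: Qv = (0, 3, -1) = -1·(0, -3, 1), so λ = -1.
Then Q^3 v = λ^3·v = (-1)^3·(0, -3, 1) = -1·(0, -3, 1) = (0, 3, -1).

3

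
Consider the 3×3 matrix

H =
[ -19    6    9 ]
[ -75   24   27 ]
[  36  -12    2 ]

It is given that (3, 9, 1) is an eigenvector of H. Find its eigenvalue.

Compute Hv: H·(3, 9, 1) = (6, 18, 2).
Since Hv = λv, compare component 1: 6 = λ·3, so λ = 2.

2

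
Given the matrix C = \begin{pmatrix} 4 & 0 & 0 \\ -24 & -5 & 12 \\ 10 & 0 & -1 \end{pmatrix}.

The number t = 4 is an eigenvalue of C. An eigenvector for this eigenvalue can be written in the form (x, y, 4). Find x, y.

2, 0

We need (C - 4I)v = 0.
C - 4I = [[0, 0, 0], [-24, -9, 12], [10, 0, -5]].
Row 1: (0)·x + (0)·y + (0)·4 = 0
Row 2: (-24)·x + (-9)·y + (12)·4 = 0
Row 3: (10)·x + (0)·y + (-5)·4 = 0
Solving gives x = 2, y = 0.
Check: C·(2, 0, 4) = (8, 0, 16) = 4·(2, 0, 4).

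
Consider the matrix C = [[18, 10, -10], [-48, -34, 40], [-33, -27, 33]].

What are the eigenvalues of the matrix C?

3, 6, 8

Set up det(μI - C) = 0.
Cofactor expansion gives p(μ) = μ^3 - 17μ^2 + 90μ - 144.
Since p(6) = 0, μ = 6 is a root.
Dividing by (μ - 6) leaves μ^2 - 11μ + 24.
The quadratic factors as (μ - 3)·(μ - 8).
Eigenvalues: 3, 6, 8.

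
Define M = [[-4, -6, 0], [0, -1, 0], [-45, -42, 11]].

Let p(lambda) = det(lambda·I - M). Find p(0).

p(0) = det(0·I − M) = det(−M) = (−1)^3·det(M).
det(M) = 44, so p(0) = -44.

-44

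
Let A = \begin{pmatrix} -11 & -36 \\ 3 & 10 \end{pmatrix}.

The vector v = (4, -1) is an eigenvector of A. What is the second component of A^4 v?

-16

First find the eigenvalue: Av = (-8, 2) = -2·(4, -1), so λ = -2.
Then A^4 v = λ^4·v = (-2)^4·(4, -1) = 16·(4, -1) = (64, -16).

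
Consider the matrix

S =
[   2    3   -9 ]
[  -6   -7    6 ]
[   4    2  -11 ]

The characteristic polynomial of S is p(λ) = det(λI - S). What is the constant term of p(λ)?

p(λ) = λ^3 + 16λ^2 + 83λ + 140.
The constant term is 140.

140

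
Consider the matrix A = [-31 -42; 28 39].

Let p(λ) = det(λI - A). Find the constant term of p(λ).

p(λ) = λ^2 - 8λ - 33.
The constant term is -33.

-33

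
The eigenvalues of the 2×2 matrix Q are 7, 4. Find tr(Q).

11

trace(Q) is the sum of the eigenvalues: (7) + (4) = 11.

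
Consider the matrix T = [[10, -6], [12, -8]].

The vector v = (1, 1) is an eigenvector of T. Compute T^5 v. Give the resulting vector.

(1024, 1024)

First find the eigenvalue: Tv = (4, 4) = 4·(1, 1), so λ = 4.
Then T^5 v = λ^5·v = 4^5·(1, 1) = 1024·(1, 1) = (1024, 1024).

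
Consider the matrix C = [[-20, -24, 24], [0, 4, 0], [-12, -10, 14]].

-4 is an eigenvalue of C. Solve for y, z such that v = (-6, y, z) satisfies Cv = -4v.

We need (C + 4I)v = 0.
C + 4I = [[-16, -24, 24], [0, 8, 0], [-12, -10, 18]].
Row 1: (-16)·-6 + (-24)·y + (24)·z = 0
Row 2: (0)·-6 + (8)·y + (0)·z = 0
Row 3: (-12)·-6 + (-10)·y + (18)·z = 0
Solving gives y = 0, z = -4.
Check: C·(-6, 0, -4) = (24, 0, 16) = -4·(-6, 0, -4).

0, -4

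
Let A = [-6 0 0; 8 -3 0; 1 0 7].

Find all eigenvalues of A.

-6, -3, 7

A is lower triangular, so its eigenvalues are the diagonal entries.
Diagonal: -6, -3, 7.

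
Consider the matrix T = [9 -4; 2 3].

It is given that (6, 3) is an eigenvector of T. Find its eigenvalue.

7

Compute Tv: T·(6, 3) = (42, 21).
Since Tv = λv, compare component 1: 42 = λ·6, so λ = 7.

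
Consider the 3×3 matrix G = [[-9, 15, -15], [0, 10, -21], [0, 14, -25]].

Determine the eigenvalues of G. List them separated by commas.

Compute the characteristic polynomial p(r) = det(rI - G).
Expanding the 3×3 determinant: p(r) = r^3 + 24r^2 + 179r + 396.
Since p(-11) = 0, r = -11 is a root.
Dividing by (r + 11) leaves r^2 + 13r + 36.
The quadratic factors as (r + 9)·(r + 4).
Eigenvalues: -11, -9, -4.

-11, -9, -4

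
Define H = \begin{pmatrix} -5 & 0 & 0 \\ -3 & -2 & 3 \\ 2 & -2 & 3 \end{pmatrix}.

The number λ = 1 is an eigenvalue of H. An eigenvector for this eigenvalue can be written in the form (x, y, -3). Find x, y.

We need (H - 1I)v = 0.
H - 1I = [[-6, 0, 0], [-3, -3, 3], [2, -2, 2]].
Row 1: (-6)·x + (0)·y + (0)·-3 = 0
Row 2: (-3)·x + (-3)·y + (3)·-3 = 0
Row 3: (2)·x + (-2)·y + (2)·-3 = 0
Solving gives x = 0, y = -3.
Check: H·(0, -3, -3) = (0, -3, -3) = 1·(0, -3, -3).

0, -3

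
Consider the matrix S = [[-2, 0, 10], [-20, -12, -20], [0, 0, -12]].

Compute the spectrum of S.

-12, -12, -2

Set up det(sI - S) = 0.
Expanding the 3×3 determinant: p(s) = s^3 + 26s^2 + 192s + 288.
Since p(-2) = 0, s = -2 is a root.
Dividing by (s + 2) leaves s^2 + 24s + 144.
The quadratic factor is (s + 12)^2.
Eigenvalues: -12, -12, -2.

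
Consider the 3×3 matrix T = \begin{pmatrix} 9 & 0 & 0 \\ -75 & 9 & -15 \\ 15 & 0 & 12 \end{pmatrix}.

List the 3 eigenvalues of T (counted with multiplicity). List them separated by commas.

Compute the characteristic polynomial p(μ) = det(μI - T).
Expanding along the first row, p(μ) = μ^3 - 30μ^2 + 297μ - 972.
Try μ = 9: p(9) = 0, so 9 is a root.
Dividing by (μ - 9) leaves μ^2 - 21μ + 108.
The quadratic factors as (μ - 9)·(μ - 12).
Eigenvalues: 9, 9, 12.

9, 9, 12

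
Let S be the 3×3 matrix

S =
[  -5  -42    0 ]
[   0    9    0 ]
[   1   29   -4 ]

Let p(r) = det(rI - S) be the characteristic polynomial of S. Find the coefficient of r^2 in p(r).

The coefficient of r^2 of det(rI - S) is −trace(S).
trace(S) = (-5) + (9) + (-4) = 0, so the coefficient is 0.

0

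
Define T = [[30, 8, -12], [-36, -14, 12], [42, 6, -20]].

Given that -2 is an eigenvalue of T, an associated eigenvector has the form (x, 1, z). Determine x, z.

-1, -2

We need (T + 2I)v = 0.
T + 2I = [[32, 8, -12], [-36, -12, 12], [42, 6, -18]].
Row 1: (32)·x + (8)·1 + (-12)·z = 0
Row 2: (-36)·x + (-12)·1 + (12)·z = 0
Row 3: (42)·x + (6)·1 + (-18)·z = 0
Solving gives x = -1, z = -2.
Check: T·(-1, 1, -2) = (2, -2, 4) = -2·(-1, 1, -2).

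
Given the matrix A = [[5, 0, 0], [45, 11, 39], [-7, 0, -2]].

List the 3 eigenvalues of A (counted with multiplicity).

-2, 5, 11

Set up det(sI - A) = 0.
Cofactor expansion gives p(s) = s^3 - 14s^2 + 23s + 110.
Rational-root test: s = -2 gives p(-2) = 0.
Dividing by (s + 2) leaves s^2 - 16s + 55.
The quadratic factors as (s - 5)·(s - 11).
Eigenvalues: -2, 5, 11.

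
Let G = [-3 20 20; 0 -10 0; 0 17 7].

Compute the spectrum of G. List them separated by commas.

The characteristic polynomial is p(μ) = det(μI - G).
Expanding the 3×3 determinant: p(μ) = μ^3 + 6μ^2 - 61μ - 210.
Rational-root test: μ = 7 gives p(7) = 0.
Factor out (μ - 7): p(μ) = (μ - 7)·(μ^2 + 13μ + 30).
The quadratic factors as (μ + 10)·(μ + 3).
Eigenvalues: -10, -3, 7.

-10, -3, 7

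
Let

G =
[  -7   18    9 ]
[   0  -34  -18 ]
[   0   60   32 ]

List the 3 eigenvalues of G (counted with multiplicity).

-7, -4, 2

The characteristic polynomial is p(lambda) = det(lambda·I - G).
Expanding along the first row, p(lambda) = lambda^3 + 9·lambda^2 + 6·lambda - 56.
Rational-root test: lambda = 2 gives p(2) = 0.
Dividing by (lambda - 2) leaves lambda^2 + 11·lambda + 28.
The quadratic factors as (lambda + 7)·(lambda + 4).
Eigenvalues: -7, -4, 2.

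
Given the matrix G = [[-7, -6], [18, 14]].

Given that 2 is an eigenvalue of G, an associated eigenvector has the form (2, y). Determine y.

We need (G - 2I)v = 0.
G - 2I = [[-9, -6], [18, 12]].
Row 1: (-9)·2 + (-6)·y = 0
Row 2: (18)·2 + (12)·y = 0
Solving gives y = -3.
Check: G·(2, -3) = (4, -6) = 2·(2, -3).

-3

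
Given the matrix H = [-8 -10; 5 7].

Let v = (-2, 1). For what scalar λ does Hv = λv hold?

-3

Compute Hv: H·(-2, 1) = (6, -3).
Since Hv = λv, compare component 1: 6 = λ·-2, so λ = -3.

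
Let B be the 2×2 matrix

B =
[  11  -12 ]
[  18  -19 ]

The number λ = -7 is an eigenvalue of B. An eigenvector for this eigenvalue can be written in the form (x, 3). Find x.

We need (B + 7I)v = 0.
B + 7I = [[18, -12], [18, -12]].
Row 1: (18)·x + (-12)·3 = 0
Row 2: (18)·x + (-12)·3 = 0
Solving gives x = 2.
Check: B·(2, 3) = (-14, -21) = -7·(2, 3).

2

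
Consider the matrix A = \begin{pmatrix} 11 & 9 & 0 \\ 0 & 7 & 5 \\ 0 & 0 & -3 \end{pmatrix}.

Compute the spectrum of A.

-3, 7, 11

A is upper triangular, so its eigenvalues are the diagonal entries.
Diagonal: 11, 7, -3.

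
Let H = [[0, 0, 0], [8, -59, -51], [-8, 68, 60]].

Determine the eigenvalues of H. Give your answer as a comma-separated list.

-8, 0, 9

Set up det(λI - H) = 0.
Cofactor expansion gives p(λ) = λ^3 - λ^2 - 72λ.
Rational-root test: λ = 0 gives p(0) = 0.
Dividing by λ leaves λ^2 - λ - 72.
The quadratic factors as (λ + 8)·(λ - 9).
Eigenvalues: -8, 0, 9.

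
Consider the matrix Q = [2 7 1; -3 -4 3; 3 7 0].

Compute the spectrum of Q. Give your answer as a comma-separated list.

Compute the characteristic polynomial p(λ) = det(λI - Q).
Cofactor expansion gives p(λ) = λ^3 + 2λ^2 - 11λ - 12.
Rational-root test: λ = -1 gives p(-1) = 0.
Factor out (λ + 1): p(λ) = (λ + 1)·(λ^2 + λ - 12).
The quadratic factors as (λ + 4)·(λ - 3).
Eigenvalues: -4, -1, 3.

-4, -1, 3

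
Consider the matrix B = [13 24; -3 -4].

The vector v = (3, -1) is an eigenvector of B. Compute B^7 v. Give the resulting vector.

(234375, -78125)

First find the eigenvalue: Bv = (15, -5) = 5·(3, -1), so λ = 5.
Then B^7 v = λ^7·v = 5^7·(3, -1) = 78125·(3, -1) = (234375, -78125).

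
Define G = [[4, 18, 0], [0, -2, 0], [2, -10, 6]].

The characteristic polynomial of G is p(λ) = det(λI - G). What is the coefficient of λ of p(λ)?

p(λ) = λ^3 - 8λ^2 + 4λ + 48.
The coefficient of λ is 4.

4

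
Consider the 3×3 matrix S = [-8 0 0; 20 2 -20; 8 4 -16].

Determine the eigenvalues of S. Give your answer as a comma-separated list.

-8, -8, -6

Compute the characteristic polynomial p(t) = det(tI - S).
Expanding the 3×3 determinant: p(t) = t^3 + 22t^2 + 160t + 384.
Rational-root test: t = -8 gives p(-8) = 0.
Factor out (t + 8): p(t) = (t + 8)·(t^2 + 14t + 48).
The quadratic factors as (t + 8)·(t + 6).
Eigenvalues: -8, -8, -6.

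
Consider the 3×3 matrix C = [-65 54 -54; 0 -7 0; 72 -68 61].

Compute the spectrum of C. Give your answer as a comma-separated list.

-11, -7, 7

Set up det(λI - C) = 0.
Expanding the 3×3 determinant: p(λ) = λ^3 + 11λ^2 - 49λ - 539.
Since p(-7) = 0, λ = -7 is a root.
Factor out (λ + 7): p(λ) = (λ + 7)·(λ^2 + 4λ - 77).
The quadratic factors as (λ + 11)·(λ - 7).
Eigenvalues: -11, -7, 7.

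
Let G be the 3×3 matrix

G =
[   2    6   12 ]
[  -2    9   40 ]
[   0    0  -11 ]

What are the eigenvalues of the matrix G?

Compute the characteristic polynomial p(t) = det(tI - G).
Expanding along the first row, p(t) = t^3 - 91t + 330.
Since p(5) = 0, t = 5 is a root.
Dividing by (t - 5) leaves t^2 + 5t - 66.
The quadratic factors as (t + 11)·(t - 6).
Eigenvalues: -11, 5, 6.

-11, 5, 6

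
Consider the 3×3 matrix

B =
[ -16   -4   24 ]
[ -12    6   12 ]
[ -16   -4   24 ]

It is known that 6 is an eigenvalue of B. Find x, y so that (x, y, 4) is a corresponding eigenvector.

4, 2

We need (B - 6I)v = 0.
B - 6I = [[-22, -4, 24], [-12, 0, 12], [-16, -4, 18]].
Row 1: (-22)·x + (-4)·y + (24)·4 = 0
Row 2: (-12)·x + (0)·y + (12)·4 = 0
Row 3: (-16)·x + (-4)·y + (18)·4 = 0
Solving gives x = 4, y = 2.
Check: B·(4, 2, 4) = (24, 12, 24) = 6·(4, 2, 4).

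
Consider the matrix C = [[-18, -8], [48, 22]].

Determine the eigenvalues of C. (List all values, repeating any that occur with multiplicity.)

-2, 6

det(C - μI) = (-18 - μ)(22 - μ) - (-8)·(48) = μ^2 - 4μ - 12.
This factors as (μ + 2)·(μ - 6) = 0.
Eigenvalues: -2, 6.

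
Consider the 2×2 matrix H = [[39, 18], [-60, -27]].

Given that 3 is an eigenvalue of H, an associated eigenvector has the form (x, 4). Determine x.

We need (H - 3I)v = 0.
H - 3I = [[36, 18], [-60, -30]].
Row 1: (36)·x + (18)·4 = 0
Row 2: (-60)·x + (-30)·4 = 0
Solving gives x = -2.
Check: H·(-2, 4) = (-6, 12) = 3·(-2, 4).

-2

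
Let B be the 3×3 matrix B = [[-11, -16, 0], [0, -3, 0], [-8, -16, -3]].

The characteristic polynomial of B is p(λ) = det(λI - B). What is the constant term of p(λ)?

99

p(λ) = λ^3 + 17λ^2 + 75λ + 99.
The constant term is 99.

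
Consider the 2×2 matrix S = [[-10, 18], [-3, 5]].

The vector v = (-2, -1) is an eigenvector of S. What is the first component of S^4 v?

-2

First find the eigenvalue: Sv = (2, 1) = -1·(-2, -1), so λ = -1.
Then S^4 v = λ^4·v = (-1)^4·(-2, -1) = 1·(-2, -1) = (-2, -1).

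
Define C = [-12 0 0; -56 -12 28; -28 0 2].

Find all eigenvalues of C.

The characteristic polynomial is p(r) = det(rI - C).
Expanding the 3×3 determinant: p(r) = r^3 + 22r^2 + 96r - 288.
Rational-root test: r = 2 gives p(2) = 0.
Factor out (r - 2): p(r) = (r - 2)·(r^2 + 24r + 144).
The quadratic factor is (r + 12)^2.
Eigenvalues: -12, -12, 2.

-12, -12, 2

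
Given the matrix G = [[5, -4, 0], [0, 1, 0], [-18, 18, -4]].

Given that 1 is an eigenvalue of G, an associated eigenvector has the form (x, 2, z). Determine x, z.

We need (G - 1I)v = 0.
G - 1I = [[4, -4, 0], [0, 0, 0], [-18, 18, -5]].
Row 1: (4)·x + (-4)·2 + (0)·z = 0
Row 2: (0)·x + (0)·2 + (0)·z = 0
Row 3: (-18)·x + (18)·2 + (-5)·z = 0
Solving gives x = 2, z = 0.
Check: G·(2, 2, 0) = (2, 2, 0) = 1·(2, 2, 0).

2, 0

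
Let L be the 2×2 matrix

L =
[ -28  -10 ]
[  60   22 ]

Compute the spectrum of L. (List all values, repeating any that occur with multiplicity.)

det(L - μI) = (-28 - μ)(22 - μ) - (-10)·(60) = μ^2 + 6μ - 16.
This factors as (μ + 8)·(μ - 2) = 0.
Eigenvalues: -8, 2.

-8, 2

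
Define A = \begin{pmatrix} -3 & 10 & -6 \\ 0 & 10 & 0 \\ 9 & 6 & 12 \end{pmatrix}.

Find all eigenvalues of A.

3, 6, 10

Compute the characteristic polynomial p(t) = det(tI - A).
Expanding along the first row, p(t) = t^3 - 19t^2 + 108t - 180.
Rational-root test: t = 3 gives p(3) = 0.
Factor out (t - 3): p(t) = (t - 3)·(t^2 - 16t + 60).
The quadratic factors as (t - 6)·(t - 10).
Eigenvalues: 3, 6, 10.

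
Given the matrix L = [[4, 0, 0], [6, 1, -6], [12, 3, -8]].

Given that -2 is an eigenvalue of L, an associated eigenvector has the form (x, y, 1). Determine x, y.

We need (L + 2I)v = 0.
L + 2I = [[6, 0, 0], [6, 3, -6], [12, 3, -6]].
Row 1: (6)·x + (0)·y + (0)·1 = 0
Row 2: (6)·x + (3)·y + (-6)·1 = 0
Row 3: (12)·x + (3)·y + (-6)·1 = 0
Solving gives x = 0, y = 2.
Check: L·(0, 2, 1) = (0, -4, -2) = -2·(0, 2, 1).

0, 2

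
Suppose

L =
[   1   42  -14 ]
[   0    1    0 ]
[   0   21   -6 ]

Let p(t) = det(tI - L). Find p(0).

p(0) = det(0·I − L) = det(−L) = (−1)^3·det(L).
det(L) = -6, so p(0) = 6.

6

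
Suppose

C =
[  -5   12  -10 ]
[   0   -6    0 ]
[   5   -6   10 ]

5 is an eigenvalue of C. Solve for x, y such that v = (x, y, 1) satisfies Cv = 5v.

-1, 0

We need (C - 5I)v = 0.
C - 5I = [[-10, 12, -10], [0, -11, 0], [5, -6, 5]].
Row 1: (-10)·x + (12)·y + (-10)·1 = 0
Row 2: (0)·x + (-11)·y + (0)·1 = 0
Row 3: (5)·x + (-6)·y + (5)·1 = 0
Solving gives x = -1, y = 0.
Check: C·(-1, 0, 1) = (-5, 0, 5) = 5·(-1, 0, 1).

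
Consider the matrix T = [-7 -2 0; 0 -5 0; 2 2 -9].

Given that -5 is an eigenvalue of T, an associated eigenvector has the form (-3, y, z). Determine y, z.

We need (T + 5I)v = 0.
T + 5I = [[-2, -2, 0], [0, 0, 0], [2, 2, -4]].
Row 1: (-2)·-3 + (-2)·y + (0)·z = 0
Row 2: (0)·-3 + (0)·y + (0)·z = 0
Row 3: (2)·-3 + (2)·y + (-4)·z = 0
Solving gives y = 3, z = 0.
Check: T·(-3, 3, 0) = (15, -15, 0) = -5·(-3, 3, 0).

3, 0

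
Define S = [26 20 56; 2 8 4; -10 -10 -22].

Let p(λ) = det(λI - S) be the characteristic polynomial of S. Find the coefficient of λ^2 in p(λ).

-12

The coefficient of λ^2 of det(λI - S) is −trace(S).
trace(S) = (26) + (8) + (-22) = 12, so the coefficient is -12.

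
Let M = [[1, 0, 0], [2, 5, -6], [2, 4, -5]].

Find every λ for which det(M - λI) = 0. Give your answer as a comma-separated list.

The characteristic polynomial is p(λ) = det(λI - M).
Expanding along the first row, p(λ) = λ^3 - λ^2 - λ + 1.
Rational-root test: λ = 1 gives p(1) = 0.
Factor out (λ - 1): p(λ) = (λ - 1)·(λ^2 - 1).
The quadratic factors as (λ + 1)·(λ - 1).
Eigenvalues: -1, 1, 1.

-1, 1, 1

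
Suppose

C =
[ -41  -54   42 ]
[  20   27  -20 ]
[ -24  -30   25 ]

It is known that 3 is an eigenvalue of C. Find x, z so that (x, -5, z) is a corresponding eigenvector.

We need (C - 3I)v = 0.
C - 3I = [[-44, -54, 42], [20, 24, -20], [-24, -30, 22]].
Row 1: (-44)·x + (-54)·-5 + (42)·z = 0
Row 2: (20)·x + (24)·-5 + (-20)·z = 0
Row 3: (-24)·x + (-30)·-5 + (22)·z = 0
Solving gives x = 9, z = 3.
Check: C·(9, -5, 3) = (27, -15, 9) = 3·(9, -5, 3).

9, 3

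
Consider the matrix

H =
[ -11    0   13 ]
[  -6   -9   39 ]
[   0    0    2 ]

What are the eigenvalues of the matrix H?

-11, -9, 2

The characteristic polynomial is p(s) = det(sI - H).
Expanding the 3×3 determinant: p(s) = s^3 + 18s^2 + 59s - 198.
Since p(2) = 0, s = 2 is a root.
Factor out (s - 2): p(s) = (s - 2)·(s^2 + 20s + 99).
The quadratic factors as (s + 11)·(s + 9).
Eigenvalues: -11, -9, 2.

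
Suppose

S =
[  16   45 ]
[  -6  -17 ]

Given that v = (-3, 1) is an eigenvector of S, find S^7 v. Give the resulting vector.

(-3, 1)

First find the eigenvalue: Sv = (-3, 1) = 1·(-3, 1), so λ = 1.
Then S^7 v = λ^7·v = 1^7·(-3, 1) = 1·(-3, 1) = (-3, 1).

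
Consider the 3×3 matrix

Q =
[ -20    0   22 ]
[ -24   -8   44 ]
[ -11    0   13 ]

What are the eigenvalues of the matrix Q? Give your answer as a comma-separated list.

-9, -8, 2

The characteristic polynomial is p(μ) = det(μI - Q).
Expanding along the first row, p(μ) = μ^3 + 15μ^2 + 38μ - 144.
Since p(-9) = 0, μ = -9 is a root.
Dividing by (μ + 9) leaves μ^2 + 6μ - 16.
The quadratic factors as (μ + 8)·(μ - 2).
Eigenvalues: -9, -8, 2.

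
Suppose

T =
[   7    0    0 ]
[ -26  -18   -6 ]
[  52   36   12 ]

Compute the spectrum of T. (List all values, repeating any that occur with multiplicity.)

-6, 0, 7

The characteristic polynomial is p(t) = det(tI - T).
Expanding along the first row, p(t) = t^3 - t^2 - 42t.
Since p(-6) = 0, t = -6 is a root.
Factor out (t + 6): p(t) = (t + 6)·(t^2 - 7t).
The quadratic factors as t·(t - 7).
Eigenvalues: -6, 0, 7.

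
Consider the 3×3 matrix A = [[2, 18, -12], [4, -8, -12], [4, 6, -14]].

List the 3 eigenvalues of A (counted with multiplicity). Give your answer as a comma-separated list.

-10, -8, -2

The characteristic polynomial is p(λ) = det(λI - A).
Expanding along the first row, p(λ) = λ^3 + 20λ^2 + 116λ + 160.
Rational-root test: λ = -10 gives p(-10) = 0.
Dividing by (λ + 10) leaves λ^2 + 10λ + 16.
The quadratic factors as (λ + 8)·(λ + 2).
Eigenvalues: -10, -8, -2.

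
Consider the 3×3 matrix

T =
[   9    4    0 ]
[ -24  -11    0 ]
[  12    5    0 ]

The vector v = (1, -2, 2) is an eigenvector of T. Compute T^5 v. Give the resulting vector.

First find the eigenvalue: Tv = (1, -2, 2) = 1·(1, -2, 2), so λ = 1.
Then T^5 v = λ^5·v = 1^5·(1, -2, 2) = 1·(1, -2, 2) = (1, -2, 2).

(1, -2, 2)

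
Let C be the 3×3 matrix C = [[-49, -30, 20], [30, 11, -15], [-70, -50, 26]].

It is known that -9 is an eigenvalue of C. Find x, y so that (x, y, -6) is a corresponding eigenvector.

We need (C + 9I)v = 0.
C + 9I = [[-40, -30, 20], [30, 20, -15], [-70, -50, 35]].
Row 1: (-40)·x + (-30)·y + (20)·-6 = 0
Row 2: (30)·x + (20)·y + (-15)·-6 = 0
Row 3: (-70)·x + (-50)·y + (35)·-6 = 0
Solving gives x = -3, y = 0.
Check: C·(-3, 0, -6) = (27, 0, 54) = -9·(-3, 0, -6).

-3, 0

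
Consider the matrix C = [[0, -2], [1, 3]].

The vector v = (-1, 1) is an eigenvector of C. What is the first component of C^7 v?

-128

First find the eigenvalue: Cv = (-2, 2) = 2·(-1, 1), so λ = 2.
Then C^7 v = λ^7·v = 2^7·(-1, 1) = 128·(-1, 1) = (-128, 128).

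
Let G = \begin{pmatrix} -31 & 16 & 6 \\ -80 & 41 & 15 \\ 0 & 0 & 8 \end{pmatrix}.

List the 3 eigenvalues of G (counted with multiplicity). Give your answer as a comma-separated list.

1, 8, 9

The characteristic polynomial is p(μ) = det(μI - G).
Expanding the 3×3 determinant: p(μ) = μ^3 - 18μ^2 + 89μ - 72.
Rational-root test: μ = 1 gives p(1) = 0.
Factor out (μ - 1): p(μ) = (μ - 1)·(μ^2 - 17μ + 72).
The quadratic factors as (μ - 8)·(μ - 9).
Eigenvalues: 1, 8, 9.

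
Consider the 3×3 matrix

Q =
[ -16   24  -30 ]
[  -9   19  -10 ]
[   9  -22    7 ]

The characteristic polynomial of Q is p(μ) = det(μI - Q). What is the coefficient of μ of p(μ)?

p(μ) = μ^3 - 10μ^2 - 17μ + 66.
The coefficient of μ is -17.

-17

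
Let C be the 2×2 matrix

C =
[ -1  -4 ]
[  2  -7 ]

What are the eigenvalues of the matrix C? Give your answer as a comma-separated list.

-5, -3

det(C - rI) = (-1 - r)(-7 - r) - (-4)·(2) = r^2 + 8r + 15.
This factors as (r + 5)·(r + 3) = 0.
Eigenvalues: -5, -3.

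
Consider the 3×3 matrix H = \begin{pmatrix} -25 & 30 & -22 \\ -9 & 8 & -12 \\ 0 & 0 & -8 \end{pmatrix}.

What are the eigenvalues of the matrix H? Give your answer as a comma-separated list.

Set up det(sI - H) = 0.
Expanding the 3×3 determinant: p(s) = s^3 + 25s^2 + 206s + 560.
Try s = -7: p(-7) = 0, so -7 is a root.
Dividing by (s + 7) leaves s^2 + 18s + 80.
The quadratic factors as (s + 10)·(s + 8).
Eigenvalues: -10, -8, -7.

-10, -8, -7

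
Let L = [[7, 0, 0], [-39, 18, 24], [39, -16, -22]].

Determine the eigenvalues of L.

The characteristic polynomial is p(r) = det(rI - L).
Expanding the 3×3 determinant: p(r) = r^3 - 3r^2 - 40r + 84.
Try r = -6: p(-6) = 0, so -6 is a root.
Dividing by (r + 6) leaves r^2 - 9r + 14.
The quadratic factors as (r - 2)·(r - 7).
Eigenvalues: -6, 2, 7.

-6, 2, 7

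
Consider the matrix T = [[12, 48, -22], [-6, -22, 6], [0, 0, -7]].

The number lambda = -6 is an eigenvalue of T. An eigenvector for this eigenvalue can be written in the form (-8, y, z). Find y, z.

3, 0

We need (T + 6I)v = 0.
T + 6I = [[18, 48, -22], [-6, -16, 6], [0, 0, -1]].
Row 1: (18)·-8 + (48)·y + (-22)·z = 0
Row 2: (-6)·-8 + (-16)·y + (6)·z = 0
Row 3: (0)·-8 + (0)·y + (-1)·z = 0
Solving gives y = 3, z = 0.
Check: T·(-8, 3, 0) = (48, -18, 0) = -6·(-8, 3, 0).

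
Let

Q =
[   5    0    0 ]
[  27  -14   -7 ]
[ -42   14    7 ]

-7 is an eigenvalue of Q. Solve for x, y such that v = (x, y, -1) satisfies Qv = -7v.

0, 1

We need (Q + 7I)v = 0.
Q + 7I = [[12, 0, 0], [27, -7, -7], [-42, 14, 14]].
Row 1: (12)·x + (0)·y + (0)·-1 = 0
Row 2: (27)·x + (-7)·y + (-7)·-1 = 0
Row 3: (-42)·x + (14)·y + (14)·-1 = 0
Solving gives x = 0, y = 1.
Check: Q·(0, 1, -1) = (0, -7, 7) = -7·(0, 1, -1).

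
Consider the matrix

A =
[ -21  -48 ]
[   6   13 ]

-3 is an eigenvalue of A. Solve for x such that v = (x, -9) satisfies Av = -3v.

24

We need (A + 3I)v = 0.
A + 3I = [[-18, -48], [6, 16]].
Row 1: (-18)·x + (-48)·-9 = 0
Row 2: (6)·x + (16)·-9 = 0
Solving gives x = 24.
Check: A·(24, -9) = (-72, 27) = -3·(24, -9).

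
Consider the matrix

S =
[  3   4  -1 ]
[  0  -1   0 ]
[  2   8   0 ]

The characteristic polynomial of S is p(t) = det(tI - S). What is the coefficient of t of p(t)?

p(t) = t^3 - 2t^2 - t + 2.
The coefficient of t is -1.

-1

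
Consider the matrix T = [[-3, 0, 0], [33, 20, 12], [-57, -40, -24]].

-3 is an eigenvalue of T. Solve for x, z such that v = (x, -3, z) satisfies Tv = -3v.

1, 3

We need (T + 3I)v = 0.
T + 3I = [[0, 0, 0], [33, 23, 12], [-57, -40, -21]].
Row 1: (0)·x + (0)·-3 + (0)·z = 0
Row 2: (33)·x + (23)·-3 + (12)·z = 0
Row 3: (-57)·x + (-40)·-3 + (-21)·z = 0
Solving gives x = 1, z = 3.
Check: T·(1, -3, 3) = (-3, 9, -9) = -3·(1, -3, 3).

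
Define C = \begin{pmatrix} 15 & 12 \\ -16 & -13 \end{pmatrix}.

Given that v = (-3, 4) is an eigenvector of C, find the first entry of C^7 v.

3

First find the eigenvalue: Cv = (3, -4) = -1·(-3, 4), so λ = -1.
Then C^7 v = λ^7·v = (-1)^7·(-3, 4) = -1·(-3, 4) = (3, -4).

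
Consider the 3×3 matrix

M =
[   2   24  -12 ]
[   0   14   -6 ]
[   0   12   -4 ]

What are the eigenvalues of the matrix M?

2, 2, 8

Set up det(λI - M) = 0.
Cofactor expansion gives p(λ) = λ^3 - 12λ^2 + 36λ - 32.
Since p(2) = 0, λ = 2 is a root.
Dividing by (λ - 2) leaves λ^2 - 10λ + 16.
The quadratic factors as (λ - 2)·(λ - 8).
Eigenvalues: 2, 2, 8.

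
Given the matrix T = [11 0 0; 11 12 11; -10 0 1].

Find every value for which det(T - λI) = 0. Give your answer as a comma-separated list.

The characteristic polynomial is p(lambda) = det(lambda·I - T).
Expanding along the first row, p(lambda) = lambda^3 - 24·lambda^2 + 155·lambda - 132.
Rational-root test: lambda = 1 gives p(1) = 0.
Factor out (lambda - 1): p(lambda) = (lambda - 1)·(lambda^2 - 23·lambda + 132).
The quadratic factors as (lambda - 11)·(lambda - 12).
Eigenvalues: 1, 11, 12.

1, 11, 12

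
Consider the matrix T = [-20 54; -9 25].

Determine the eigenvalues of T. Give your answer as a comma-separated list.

det(T - sI) = (-20 - s)(25 - s) - (54)·(-9) = s^2 - 5s - 14.
This factors as (s + 2)·(s - 7) = 0.
Eigenvalues: -2, 7.

-2, 7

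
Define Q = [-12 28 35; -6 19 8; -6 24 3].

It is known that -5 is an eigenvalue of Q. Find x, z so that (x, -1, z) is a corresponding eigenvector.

We need (Q + 5I)v = 0.
Q + 5I = [[-7, 28, 35], [-6, 24, 8], [-6, 24, 8]].
Row 1: (-7)·x + (28)·-1 + (35)·z = 0
Row 2: (-6)·x + (24)·-1 + (8)·z = 0
Row 3: (-6)·x + (24)·-1 + (8)·z = 0
Solving gives x = -4, z = 0.
Check: Q·(-4, -1, 0) = (20, 5, 0) = -5·(-4, -1, 0).

-4, 0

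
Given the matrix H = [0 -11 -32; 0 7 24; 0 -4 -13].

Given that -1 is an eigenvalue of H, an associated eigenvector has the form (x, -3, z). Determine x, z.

We need (H + 1I)v = 0.
H + 1I = [[1, -11, -32], [0, 8, 24], [0, -4, -12]].
Row 1: (1)·x + (-11)·-3 + (-32)·z = 0
Row 2: (0)·x + (8)·-3 + (24)·z = 0
Row 3: (0)·x + (-4)·-3 + (-12)·z = 0
Solving gives x = -1, z = 1.
Check: H·(-1, -3, 1) = (1, 3, -1) = -1·(-1, -3, 1).

-1, 1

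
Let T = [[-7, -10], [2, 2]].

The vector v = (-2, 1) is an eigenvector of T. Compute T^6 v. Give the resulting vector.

First find the eigenvalue: Tv = (4, -2) = -2·(-2, 1), so λ = -2.
Then T^6 v = λ^6·v = (-2)^6·(-2, 1) = 64·(-2, 1) = (-128, 64).

(-128, 64)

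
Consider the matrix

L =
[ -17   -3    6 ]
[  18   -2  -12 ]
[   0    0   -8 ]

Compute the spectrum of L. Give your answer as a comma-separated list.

Compute the characteristic polynomial p(t) = det(tI - L).
Expanding the 3×3 determinant: p(t) = t^3 + 27t^2 + 240t + 704.
Try t = -8: p(-8) = 0, so -8 is a root.
Dividing by (t + 8) leaves t^2 + 19t + 88.
The quadratic factors as (t + 11)·(t + 8).
Eigenvalues: -11, -8, -8.

-11, -8, -8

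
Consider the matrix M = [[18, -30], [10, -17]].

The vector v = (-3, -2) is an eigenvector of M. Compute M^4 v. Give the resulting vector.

(-48, -32)

First find the eigenvalue: Mv = (6, 4) = -2·(-3, -2), so λ = -2.
Then M^4 v = λ^4·v = (-2)^4·(-3, -2) = 16·(-3, -2) = (-48, -32).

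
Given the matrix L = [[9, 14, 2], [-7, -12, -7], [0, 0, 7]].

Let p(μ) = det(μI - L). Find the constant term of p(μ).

70

p(μ) = μ^3 - 4μ^2 - 31μ + 70.
The constant term is 70.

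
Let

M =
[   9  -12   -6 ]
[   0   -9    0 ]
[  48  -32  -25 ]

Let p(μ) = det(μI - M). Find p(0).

p(0) = det(0·I − M) = det(−M) = (−1)^3·det(M).
det(M) = -567, so p(0) = 567.

567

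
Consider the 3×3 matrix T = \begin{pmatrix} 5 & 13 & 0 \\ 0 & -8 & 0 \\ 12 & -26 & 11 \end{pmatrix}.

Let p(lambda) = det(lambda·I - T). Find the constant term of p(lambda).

p(lambda) = lambda^3 - 8·lambda^2 - 73·lambda + 440.
The constant term is 440.

440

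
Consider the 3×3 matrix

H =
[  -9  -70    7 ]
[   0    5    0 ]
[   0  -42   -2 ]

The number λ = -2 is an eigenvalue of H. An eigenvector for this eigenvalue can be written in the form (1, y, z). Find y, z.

We need (H + 2I)v = 0.
H + 2I = [[-7, -70, 7], [0, 7, 0], [0, -42, 0]].
Row 1: (-7)·1 + (-70)·y + (7)·z = 0
Row 2: (0)·1 + (7)·y + (0)·z = 0
Row 3: (0)·1 + (-42)·y + (0)·z = 0
Solving gives y = 0, z = 1.
Check: H·(1, 0, 1) = (-2, 0, -2) = -2·(1, 0, 1).

0, 1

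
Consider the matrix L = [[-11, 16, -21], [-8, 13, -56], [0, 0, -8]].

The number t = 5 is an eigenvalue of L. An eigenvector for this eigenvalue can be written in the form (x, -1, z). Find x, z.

-1, 0

We need (L - 5I)v = 0.
L - 5I = [[-16, 16, -21], [-8, 8, -56], [0, 0, -13]].
Row 1: (-16)·x + (16)·-1 + (-21)·z = 0
Row 2: (-8)·x + (8)·-1 + (-56)·z = 0
Row 3: (0)·x + (0)·-1 + (-13)·z = 0
Solving gives x = -1, z = 0.
Check: L·(-1, -1, 0) = (-5, -5, 0) = 5·(-1, -1, 0).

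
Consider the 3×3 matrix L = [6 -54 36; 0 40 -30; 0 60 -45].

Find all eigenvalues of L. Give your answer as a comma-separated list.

The characteristic polynomial is p(r) = det(rI - L).
Expanding along the first row, p(r) = r^3 - r^2 - 30r.
Rational-root test: r = 0 gives p(0) = 0.
Dividing by r leaves r^2 - r - 30.
The quadratic factors as (r + 5)·(r - 6).
Eigenvalues: -5, 0, 6.

-5, 0, 6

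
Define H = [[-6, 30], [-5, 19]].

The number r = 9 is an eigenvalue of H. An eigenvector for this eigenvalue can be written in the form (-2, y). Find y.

We need (H - 9I)v = 0.
H - 9I = [[-15, 30], [-5, 10]].
Row 1: (-15)·-2 + (30)·y = 0
Row 2: (-5)·-2 + (10)·y = 0
Solving gives y = -1.
Check: H·(-2, -1) = (-18, -9) = 9·(-2, -1).

-1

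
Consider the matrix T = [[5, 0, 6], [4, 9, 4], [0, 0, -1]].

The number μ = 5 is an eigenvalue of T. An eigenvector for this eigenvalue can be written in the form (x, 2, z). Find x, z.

We need (T - 5I)v = 0.
T - 5I = [[0, 0, 6], [4, 4, 4], [0, 0, -6]].
Row 1: (0)·x + (0)·2 + (6)·z = 0
Row 2: (4)·x + (4)·2 + (4)·z = 0
Row 3: (0)·x + (0)·2 + (-6)·z = 0
Solving gives x = -2, z = 0.
Check: T·(-2, 2, 0) = (-10, 10, 0) = 5·(-2, 2, 0).

-2, 0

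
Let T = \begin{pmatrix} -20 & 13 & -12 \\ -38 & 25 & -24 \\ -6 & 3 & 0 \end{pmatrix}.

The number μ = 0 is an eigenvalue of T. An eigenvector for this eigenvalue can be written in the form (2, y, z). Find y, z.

We need (T)v = 0.
T = [[-20, 13, -12], [-38, 25, -24], [-6, 3, 0]].
Row 1: (-20)·2 + (13)·y + (-12)·z = 0
Row 2: (-38)·2 + (25)·y + (-24)·z = 0
Row 3: (-6)·2 + (3)·y + (0)·z = 0
Solving gives y = 4, z = 1.
Check: T·(2, 4, 1) = (0, 0, 0) = 0·(2, 4, 1).

4, 1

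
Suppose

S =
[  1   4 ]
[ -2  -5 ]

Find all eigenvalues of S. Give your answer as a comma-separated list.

det(S - rI) = (1 - r)(-5 - r) - (4)·(-2) = r^2 + 4r + 3.
This factors as (r + 3)·(r + 1) = 0.
Eigenvalues: -3, -1.

-3, -1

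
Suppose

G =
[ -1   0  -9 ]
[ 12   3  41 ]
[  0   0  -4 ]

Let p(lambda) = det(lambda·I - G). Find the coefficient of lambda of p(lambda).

-11

p(lambda) = lambda^3 + 2·lambda^2 - 11·lambda - 12.
The coefficient of lambda is -11.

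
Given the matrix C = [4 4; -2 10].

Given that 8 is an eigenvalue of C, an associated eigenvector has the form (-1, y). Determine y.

-1

We need (C - 8I)v = 0.
C - 8I = [[-4, 4], [-2, 2]].
Row 1: (-4)·-1 + (4)·y = 0
Row 2: (-2)·-1 + (2)·y = 0
Solving gives y = -1.
Check: C·(-1, -1) = (-8, -8) = 8·(-1, -1).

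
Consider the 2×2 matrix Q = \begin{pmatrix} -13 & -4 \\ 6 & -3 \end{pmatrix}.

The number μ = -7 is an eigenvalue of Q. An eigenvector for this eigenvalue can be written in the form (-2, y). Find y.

We need (Q + 7I)v = 0.
Q + 7I = [[-6, -4], [6, 4]].
Row 1: (-6)·-2 + (-4)·y = 0
Row 2: (6)·-2 + (4)·y = 0
Solving gives y = 3.
Check: Q·(-2, 3) = (14, -21) = -7·(-2, 3).

3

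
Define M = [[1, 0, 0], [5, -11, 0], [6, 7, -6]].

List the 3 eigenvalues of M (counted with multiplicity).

-11, -6, 1

M is lower triangular, so its eigenvalues are the diagonal entries.
Diagonal: 1, -11, -6.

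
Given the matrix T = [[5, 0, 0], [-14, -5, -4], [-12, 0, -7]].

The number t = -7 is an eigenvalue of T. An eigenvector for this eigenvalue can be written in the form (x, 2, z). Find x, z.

We need (T + 7I)v = 0.
T + 7I = [[12, 0, 0], [-14, 2, -4], [-12, 0, 0]].
Row 1: (12)·x + (0)·2 + (0)·z = 0
Row 2: (-14)·x + (2)·2 + (-4)·z = 0
Row 3: (-12)·x + (0)·2 + (0)·z = 0
Solving gives x = 0, z = 1.
Check: T·(0, 2, 1) = (0, -14, -7) = -7·(0, 2, 1).

0, 1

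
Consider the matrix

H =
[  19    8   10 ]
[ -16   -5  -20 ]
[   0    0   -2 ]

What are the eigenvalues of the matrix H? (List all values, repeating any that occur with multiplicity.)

Set up det(tI - H) = 0.
Expanding the 3×3 determinant: p(t) = t^3 - 12t^2 + 5t + 66.
Rational-root test: t = 3 gives p(3) = 0.
Dividing by (t - 3) leaves t^2 - 9t - 22.
The quadratic factors as (t + 2)·(t - 11).
Eigenvalues: -2, 3, 11.

-2, 3, 11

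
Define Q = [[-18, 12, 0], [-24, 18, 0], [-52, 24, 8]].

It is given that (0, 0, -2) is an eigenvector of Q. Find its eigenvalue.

Compute Qv: Q·(0, 0, -2) = (0, 0, -16).
Since Qv = λv, compare component 3: -16 = λ·-2, so λ = 8.

8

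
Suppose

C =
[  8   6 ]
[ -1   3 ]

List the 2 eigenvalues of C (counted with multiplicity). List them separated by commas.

5, 6

det(C - rI) = (8 - r)(3 - r) - (6)·(-1) = r^2 - 11r + 30.
This factors as (r - 5)·(r - 6) = 0.
Eigenvalues: 5, 6.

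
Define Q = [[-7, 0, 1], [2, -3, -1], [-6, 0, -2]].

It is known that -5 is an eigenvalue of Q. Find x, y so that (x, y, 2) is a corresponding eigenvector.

1, 0

We need (Q + 5I)v = 0.
Q + 5I = [[-2, 0, 1], [2, 2, -1], [-6, 0, 3]].
Row 1: (-2)·x + (0)·y + (1)·2 = 0
Row 2: (2)·x + (2)·y + (-1)·2 = 0
Row 3: (-6)·x + (0)·y + (3)·2 = 0
Solving gives x = 1, y = 0.
Check: Q·(1, 0, 2) = (-5, 0, -10) = -5·(1, 0, 2).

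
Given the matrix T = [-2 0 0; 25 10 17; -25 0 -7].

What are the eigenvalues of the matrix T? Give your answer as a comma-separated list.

-7, -2, 10

Set up det(lambda·I - T) = 0.
Cofactor expansion gives p(lambda) = lambda^3 - lambda^2 - 76·lambda - 140.
Rational-root test: lambda = -2 gives p(-2) = 0.
Dividing by (lambda + 2) leaves lambda^2 - 3·lambda - 70.
The quadratic factors as (lambda + 7)·(lambda - 10).
Eigenvalues: -7, -2, 10.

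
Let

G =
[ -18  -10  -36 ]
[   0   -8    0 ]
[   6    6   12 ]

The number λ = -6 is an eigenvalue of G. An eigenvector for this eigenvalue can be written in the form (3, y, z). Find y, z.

0, -1

We need (G + 6I)v = 0.
G + 6I = [[-12, -10, -36], [0, -2, 0], [6, 6, 18]].
Row 1: (-12)·3 + (-10)·y + (-36)·z = 0
Row 2: (0)·3 + (-2)·y + (0)·z = 0
Row 3: (6)·3 + (6)·y + (18)·z = 0
Solving gives y = 0, z = -1.
Check: G·(3, 0, -1) = (-18, 0, 6) = -6·(3, 0, -1).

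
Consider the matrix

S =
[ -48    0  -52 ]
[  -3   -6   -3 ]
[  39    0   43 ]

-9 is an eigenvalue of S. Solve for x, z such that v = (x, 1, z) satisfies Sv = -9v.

We need (S + 9I)v = 0.
S + 9I = [[-39, 0, -52], [-3, 3, -3], [39, 0, 52]].
Row 1: (-39)·x + (0)·1 + (-52)·z = 0
Row 2: (-3)·x + (3)·1 + (-3)·z = 0
Row 3: (39)·x + (0)·1 + (52)·z = 0
Solving gives x = 4, z = -3.
Check: S·(4, 1, -3) = (-36, -9, 27) = -9·(4, 1, -3).

4, -3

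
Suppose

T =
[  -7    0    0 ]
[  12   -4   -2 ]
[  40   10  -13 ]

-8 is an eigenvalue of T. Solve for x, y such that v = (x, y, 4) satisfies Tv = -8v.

We need (T + 8I)v = 0.
T + 8I = [[1, 0, 0], [12, 4, -2], [40, 10, -5]].
Row 1: (1)·x + (0)·y + (0)·4 = 0
Row 2: (12)·x + (4)·y + (-2)·4 = 0
Row 3: (40)·x + (10)·y + (-5)·4 = 0
Solving gives x = 0, y = 2.
Check: T·(0, 2, 4) = (0, -16, -32) = -8·(0, 2, 4).

0, 2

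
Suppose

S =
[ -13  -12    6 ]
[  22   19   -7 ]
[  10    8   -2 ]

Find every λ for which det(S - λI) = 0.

-1, 2, 3

Compute the characteristic polynomial p(s) = det(sI - S).
Cofactor expansion gives p(s) = s^3 - 4s^2 + s + 6.
Rational-root test: s = -1 gives p(-1) = 0.
Dividing by (s + 1) leaves s^2 - 5s + 6.
The quadratic factors as (s - 2)·(s - 3).
Eigenvalues: -1, 2, 3.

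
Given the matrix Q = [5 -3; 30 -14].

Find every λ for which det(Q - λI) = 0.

-5, -4

det(Q - λI) = (5 - λ)(-14 - λ) - (-3)·(30) = λ^2 + 9λ + 20.
This factors as (λ + 5)·(λ + 4) = 0.
Eigenvalues: -5, -4.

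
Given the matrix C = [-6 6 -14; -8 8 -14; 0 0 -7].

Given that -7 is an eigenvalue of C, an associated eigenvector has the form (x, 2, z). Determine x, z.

We need (C + 7I)v = 0.
C + 7I = [[1, 6, -14], [-8, 15, -14], [0, 0, 0]].
Row 1: (1)·x + (6)·2 + (-14)·z = 0
Row 2: (-8)·x + (15)·2 + (-14)·z = 0
Row 3: (0)·x + (0)·2 + (0)·z = 0
Solving gives x = 2, z = 1.
Check: C·(2, 2, 1) = (-14, -14, -7) = -7·(2, 2, 1).

2, 1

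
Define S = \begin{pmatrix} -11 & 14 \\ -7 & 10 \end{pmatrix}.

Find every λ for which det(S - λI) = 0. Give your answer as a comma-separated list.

-4, 3

det(S - λI) = (-11 - λ)(10 - λ) - (14)·(-7) = λ^2 + λ - 12.
This factors as (λ + 4)·(λ - 3) = 0.
Eigenvalues: -4, 3.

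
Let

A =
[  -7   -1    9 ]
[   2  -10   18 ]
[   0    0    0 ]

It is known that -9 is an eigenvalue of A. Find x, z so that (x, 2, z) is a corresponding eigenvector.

1, 0

We need (A + 9I)v = 0.
A + 9I = [[2, -1, 9], [2, -1, 18], [0, 0, 9]].
Row 1: (2)·x + (-1)·2 + (9)·z = 0
Row 2: (2)·x + (-1)·2 + (18)·z = 0
Row 3: (0)·x + (0)·2 + (9)·z = 0
Solving gives x = 1, z = 0.
Check: A·(1, 2, 0) = (-9, -18, 0) = -9·(1, 2, 0).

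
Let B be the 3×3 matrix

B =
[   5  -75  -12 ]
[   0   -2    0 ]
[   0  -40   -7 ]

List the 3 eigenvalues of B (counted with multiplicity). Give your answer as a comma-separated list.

-7, -2, 5

Compute the characteristic polynomial p(λ) = det(λI - B).
Expanding along the first row, p(λ) = λ^3 + 4λ^2 - 31λ - 70.
Since p(5) = 0, λ = 5 is a root.
Factor out (λ - 5): p(λ) = (λ - 5)·(λ^2 + 9λ + 14).
The quadratic factors as (λ + 7)·(λ + 2).
Eigenvalues: -7, -2, 5.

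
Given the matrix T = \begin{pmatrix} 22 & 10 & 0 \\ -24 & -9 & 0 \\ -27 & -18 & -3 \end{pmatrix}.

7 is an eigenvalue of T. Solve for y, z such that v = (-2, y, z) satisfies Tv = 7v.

We need (T - 7I)v = 0.
T - 7I = [[15, 10, 0], [-24, -16, 0], [-27, -18, -10]].
Row 1: (15)·-2 + (10)·y + (0)·z = 0
Row 2: (-24)·-2 + (-16)·y + (0)·z = 0
Row 3: (-27)·-2 + (-18)·y + (-10)·z = 0
Solving gives y = 3, z = 0.
Check: T·(-2, 3, 0) = (-14, 21, 0) = 7·(-2, 3, 0).

3, 0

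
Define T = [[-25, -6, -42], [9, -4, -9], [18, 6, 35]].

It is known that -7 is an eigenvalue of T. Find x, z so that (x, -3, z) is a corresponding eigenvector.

1, 0

We need (T + 7I)v = 0.
T + 7I = [[-18, -6, -42], [9, 3, -9], [18, 6, 42]].
Row 1: (-18)·x + (-6)·-3 + (-42)·z = 0
Row 2: (9)·x + (3)·-3 + (-9)·z = 0
Row 3: (18)·x + (6)·-3 + (42)·z = 0
Solving gives x = 1, z = 0.
Check: T·(1, -3, 0) = (-7, 21, 0) = -7·(1, -3, 0).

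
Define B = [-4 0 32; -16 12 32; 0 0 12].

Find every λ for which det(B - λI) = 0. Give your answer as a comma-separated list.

-4, 12, 12

The characteristic polynomial is p(lambda) = det(lambda·I - B).
Cofactor expansion gives p(lambda) = lambda^3 - 20·lambda^2 + 48·lambda + 576.
Try lambda = 12: p(12) = 0, so 12 is a root.
Dividing by (lambda - 12) leaves lambda^2 - 8·lambda - 48.
The quadratic factors as (lambda + 4)·(lambda - 12).
Eigenvalues: -4, 12, 12.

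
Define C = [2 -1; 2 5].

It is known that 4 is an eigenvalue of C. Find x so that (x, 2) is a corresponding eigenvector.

-1

We need (C - 4I)v = 0.
C - 4I = [[-2, -1], [2, 1]].
Row 1: (-2)·x + (-1)·2 = 0
Row 2: (2)·x + (1)·2 = 0
Solving gives x = -1.
Check: C·(-1, 2) = (-4, 8) = 4·(-1, 2).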